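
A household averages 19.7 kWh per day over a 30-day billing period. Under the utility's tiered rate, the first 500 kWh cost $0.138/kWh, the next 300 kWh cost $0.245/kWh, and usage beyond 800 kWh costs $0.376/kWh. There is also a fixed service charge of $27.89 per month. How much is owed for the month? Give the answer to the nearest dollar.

$119

Usage = 19.7 kWh/day × 30 days = 591 kWh
First 500 kWh × $0.138 = $69.00
Next 91 kWh × $0.245 = $22.29
Remaining tier: 0 kWh (not reached)
Energy charge = $91.30; + service $27.89 = $119.19 ≈ $119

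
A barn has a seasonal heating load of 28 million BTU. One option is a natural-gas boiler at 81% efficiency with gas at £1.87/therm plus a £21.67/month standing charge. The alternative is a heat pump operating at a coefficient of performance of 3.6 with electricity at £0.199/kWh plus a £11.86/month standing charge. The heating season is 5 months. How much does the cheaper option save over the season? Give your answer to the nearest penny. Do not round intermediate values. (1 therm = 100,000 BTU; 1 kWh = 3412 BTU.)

Heat load = 28 × 10⁶ BTU = 28,000,000 BTU
Gas: input = 28,000,000 / 0.810 = 34,567,901 BTU = 345.7 therm → 345.7 × £1.87 = £646.42; + 5 × £21.67 standing = £754.77
Heat pump: 28,000,000 BTU / 3412 = 8,206 kWh heat; / 3.6 = 2,280 kWh in → × £0.199 = £453.63; + 5 × £11.86 standing = £512.93
Difference = |£754.77 − £512.93| = £241.84

£241.84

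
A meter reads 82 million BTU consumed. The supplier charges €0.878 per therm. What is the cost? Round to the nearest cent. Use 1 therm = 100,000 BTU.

€719.96

82 million BTU × (10 therm/million BTU) = 820 therm
Cost = 820 therm × €0.878/therm = €719.96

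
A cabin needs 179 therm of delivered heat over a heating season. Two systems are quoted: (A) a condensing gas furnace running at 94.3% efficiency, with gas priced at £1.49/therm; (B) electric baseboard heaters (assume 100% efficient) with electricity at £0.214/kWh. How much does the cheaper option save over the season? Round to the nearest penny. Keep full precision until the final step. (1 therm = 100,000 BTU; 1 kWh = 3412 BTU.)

£839.85

Heat load = 179 therm × 100,000 = 17,900,000 BTU
Gas: input = 17,900,000 / 0.943 = 18,981,972 BTU = 189.8 therm → 189.8 × £1.49 = £282.83
Electric: 17,900,000 BTU / 3412 = 5,246 kWh → × £0.214 = £1,122.68
Difference = |£282.83 − £1,122.68| = £839.85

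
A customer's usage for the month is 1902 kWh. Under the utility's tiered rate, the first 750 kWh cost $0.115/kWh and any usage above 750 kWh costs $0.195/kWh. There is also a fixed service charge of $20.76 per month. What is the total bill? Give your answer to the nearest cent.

First 750 kWh × $0.115 = $86.25
Remaining 1152 kWh × $0.195 = $224.64
Energy charge = $310.89; + service $20.76 = $331.65

$331.65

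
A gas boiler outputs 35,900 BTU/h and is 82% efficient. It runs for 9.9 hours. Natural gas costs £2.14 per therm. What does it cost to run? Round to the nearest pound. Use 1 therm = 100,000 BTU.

Heat delivered = 35,900 BTU/h × 9.9 h = 355,410 BTU
Gas input = 355,410 / 0.82 = 433,427 BTU
= 433,427 / 100,000 = 4.334 therm
Cost = 4.334 × £2.14/therm = £9.28 ≈ £9

£9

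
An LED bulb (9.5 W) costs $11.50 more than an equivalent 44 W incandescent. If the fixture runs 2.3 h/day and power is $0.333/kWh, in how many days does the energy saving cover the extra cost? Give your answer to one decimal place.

435.2 days

Power saved = 44 − 9.5 = 34.5 W
Daily energy saved = 34.5 W × 2.3 h = 79.35 Wh = 0.07935 kWh
Daily savings = 0.07935 × $0.333 = $0.0264
Payback = $11.50 / $0.0264 per day = 435.2 days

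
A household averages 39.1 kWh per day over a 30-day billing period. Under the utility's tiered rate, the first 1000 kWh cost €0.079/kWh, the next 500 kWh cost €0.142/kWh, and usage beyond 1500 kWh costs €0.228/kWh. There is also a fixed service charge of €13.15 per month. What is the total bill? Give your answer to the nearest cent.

Usage = 39.1 kWh/day × 30 days = 1173 kWh
First 1000 kWh × €0.079 = €79.00
Next 173 kWh × €0.142 = €24.57
Remaining tier: 0 kWh (not reached)
Energy charge = €103.57; + service €13.15 = €116.72

€116.72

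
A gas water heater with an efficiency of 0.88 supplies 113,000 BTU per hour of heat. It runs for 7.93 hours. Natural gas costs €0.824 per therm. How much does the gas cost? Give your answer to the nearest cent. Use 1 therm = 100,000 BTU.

€8.39

Heat delivered = 113,000 BTU/h × 7.93 h = 896,090 BTU
Gas input = 896,090 / 0.88 = 1,018,284 BTU
= 1,018,284 / 100,000 = 10.18 therm
Cost = 10.18 × €0.824/therm = €8.39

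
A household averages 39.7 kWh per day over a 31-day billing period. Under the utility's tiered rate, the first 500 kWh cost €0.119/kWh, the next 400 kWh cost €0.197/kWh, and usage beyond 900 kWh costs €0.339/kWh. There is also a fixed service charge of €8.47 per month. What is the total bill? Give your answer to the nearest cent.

Usage = 39.7 kWh/day × 31 days = 1230.7 kWh
First 500 kWh × €0.119 = €59.50
Next 400 kWh × €0.197 = €78.80
Remaining 330.7 kWh × €0.339 = €112.11
Energy charge = €250.41; + service €8.47 = €258.88

€258.88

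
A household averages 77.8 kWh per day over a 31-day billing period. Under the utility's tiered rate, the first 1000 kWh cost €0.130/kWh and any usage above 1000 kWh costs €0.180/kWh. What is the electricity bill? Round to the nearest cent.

€384.12

Usage = 77.8 kWh/day × 31 days = 2411.8 kWh
First 1000 kWh × €0.130 = €130.00
Remaining 1411.8 kWh × €0.180 = €254.12
Total = €384.12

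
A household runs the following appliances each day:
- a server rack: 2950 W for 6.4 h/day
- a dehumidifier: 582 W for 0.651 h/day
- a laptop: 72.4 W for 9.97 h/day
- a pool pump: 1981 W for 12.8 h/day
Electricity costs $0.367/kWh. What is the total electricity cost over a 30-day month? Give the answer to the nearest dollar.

$499

server rack: 2950 W × 6.4 h × 30 d = 566,400 Wh = 566.4 kWh
dehumidifier: 582 W × 0.651 h × 30 d = 11,366 Wh = 11.37 kWh
laptop: 72.4 W × 9.97 h × 30 d = 21,655 Wh = 21.65 kWh
pool pump: 1981 W × 12.8 h × 30 d = 760,704 Wh = 760.7 kWh
Total energy = 566.4 + 11.37 + 21.65 + 760.7 = 1,360 kWh
Cost = 1,360 kWh × $0.367 = $499.17 ≈ $499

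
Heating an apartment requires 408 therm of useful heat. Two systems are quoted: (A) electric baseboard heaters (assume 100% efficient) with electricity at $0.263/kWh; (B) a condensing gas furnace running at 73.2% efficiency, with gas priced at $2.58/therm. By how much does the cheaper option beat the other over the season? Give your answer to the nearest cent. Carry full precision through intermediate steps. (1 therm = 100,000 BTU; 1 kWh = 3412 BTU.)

$1706.87

Heat load = 408 therm × 100,000 = 40,800,000 BTU
Gas: input = 40,800,000 / 0.732 = 55,737,705 BTU = 557.4 therm → 557.4 × $2.58 = $1,438.03
Electric: 40,800,000 BTU / 3412 = 11,960 kWh → × $0.263 = $3,144.90
Difference = |$1,438.03 − $3,144.90| = $1,706.87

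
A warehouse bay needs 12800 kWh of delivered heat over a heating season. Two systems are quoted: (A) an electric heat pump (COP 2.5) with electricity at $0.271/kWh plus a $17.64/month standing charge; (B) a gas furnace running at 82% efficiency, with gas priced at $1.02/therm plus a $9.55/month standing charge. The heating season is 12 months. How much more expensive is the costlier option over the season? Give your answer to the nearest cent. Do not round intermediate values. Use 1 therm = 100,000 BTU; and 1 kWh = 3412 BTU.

Heat load = 12800 kWh × 3412 = 43,673,600 BTU
Gas: input = 43,673,600 / 0.82 = 53,260,488 BTU = 532.6 therm → 532.6 × $1.02 = $543.26; + 12 × $9.55 standing = $657.86
Heat pump: 43,673,600 BTU / 3412 = 12,800 kWh heat; / 2.5 = 5,120 kWh in → × $0.271 = $1,387.52; + 12 × $17.64 standing = $1,599.20
Difference = |$657.86 − $1,599.20| = $941.34

$941.34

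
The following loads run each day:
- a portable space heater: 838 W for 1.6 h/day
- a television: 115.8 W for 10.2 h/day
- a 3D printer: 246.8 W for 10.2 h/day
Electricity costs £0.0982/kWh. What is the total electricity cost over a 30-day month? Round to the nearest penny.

portable space heater: 838 W × 1.6 h × 30 d = 40,224 Wh = 40.22 kWh
television: 115.8 W × 10.2 h × 30 d = 35,435 Wh = 35.43 kWh
3D printer: 246.8 W × 10.2 h × 30 d = 75,521 Wh = 75.52 kWh
Total energy = 40.22 + 35.43 + 75.52 = 151.2 kWh
Cost = 151.2 kWh × £0.0982 = £14.85

£14.85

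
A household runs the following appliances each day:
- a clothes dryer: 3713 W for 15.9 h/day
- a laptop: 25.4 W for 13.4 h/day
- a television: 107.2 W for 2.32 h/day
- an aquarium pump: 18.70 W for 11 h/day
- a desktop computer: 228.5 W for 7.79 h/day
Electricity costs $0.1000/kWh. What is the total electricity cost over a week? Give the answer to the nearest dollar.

$43

clothes dryer: 3713 W × 15.9 h × 7 d = 413,257 Wh = 413.3 kWh
laptop: 25.4 W × 13.4 h × 7 d = 2,383 Wh = 2.383 kWh
television: 107.2 W × 2.32 h × 7 d = 1,741 Wh = 1.741 kWh
aquarium pump: 18.70 W × 11 h × 7 d = 1,440 Wh = 1.44 kWh
desktop computer: 228.5 W × 7.79 h × 7 d = 12,460 Wh = 12.46 kWh
Total energy = 413.3 + 2.383 + 1.741 + 1.44 + 12.46 = 431.3 kWh
Cost = 431.3 kWh × $0.1000 = $43.13 ≈ $43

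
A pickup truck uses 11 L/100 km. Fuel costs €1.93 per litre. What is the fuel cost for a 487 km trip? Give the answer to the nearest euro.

Fuel = 11 L/100 km × 487 km / 100 = 53.57 L
Cost = 53.57 L × €1.93/L = €103.39 ≈ €103

€103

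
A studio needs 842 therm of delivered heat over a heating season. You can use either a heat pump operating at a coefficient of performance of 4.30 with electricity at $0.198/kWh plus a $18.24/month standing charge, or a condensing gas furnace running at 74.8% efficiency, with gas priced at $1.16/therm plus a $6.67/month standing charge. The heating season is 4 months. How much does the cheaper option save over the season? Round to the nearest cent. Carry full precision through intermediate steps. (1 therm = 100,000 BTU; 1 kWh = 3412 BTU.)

Heat load = 842 therm × 100,000 = 84,200,000 BTU
Gas: input = 84,200,000 / 0.748 = 112,566,845 BTU = 1,126 therm → 1,126 × $1.16 = $1,305.78; + 4 × $6.67 standing = $1,332.46
Heat pump: 84,200,000 BTU / 3412 = 24,680 kWh heat; / 4.30 = 5,739 kWh in → × $0.198 = $1,136.32; + 4 × $18.24 standing = $1,209.28
Difference = |$1,332.46 − $1,209.28| = $123.18

$123.18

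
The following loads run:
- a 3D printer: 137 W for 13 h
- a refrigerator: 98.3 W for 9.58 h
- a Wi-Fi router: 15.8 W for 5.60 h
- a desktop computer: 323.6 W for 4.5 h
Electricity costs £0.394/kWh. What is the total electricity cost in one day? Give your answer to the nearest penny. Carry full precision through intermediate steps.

£1.68

3D printer: 137 W × 13 h = 1,781 Wh = 1.781 kWh
refrigerator: 98.3 W × 9.58 h = 942 Wh = 0.9417 kWh
Wi-Fi router: 15.8 W × 5.60 h = 88 Wh = 0.08848 kWh
desktop computer: 323.6 W × 4.5 h = 1,456 Wh = 1.456 kWh
Total energy = 1.781 + 0.9417 + 0.08848 + 1.456 = 4.267 kWh
Cost = 4.267 kWh × £0.394 = £1.68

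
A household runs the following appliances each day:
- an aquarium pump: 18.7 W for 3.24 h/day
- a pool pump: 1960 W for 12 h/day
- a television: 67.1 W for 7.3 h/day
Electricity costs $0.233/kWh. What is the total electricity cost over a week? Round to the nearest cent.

aquarium pump: 18.7 W × 3.24 h × 7 d = 424 Wh = 0.4241 kWh
pool pump: 1960 W × 12 h × 7 d = 164,640 Wh = 164.6 kWh
television: 67.1 W × 7.3 h × 7 d = 3,429 Wh = 3.429 kWh
Total energy = 0.4241 + 164.6 + 3.429 = 168.5 kWh
Cost = 168.5 kWh × $0.233 = $39.26

$39.26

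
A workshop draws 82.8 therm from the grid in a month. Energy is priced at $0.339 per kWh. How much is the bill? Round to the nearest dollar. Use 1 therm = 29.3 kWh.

82.8 therm × (29.3 kWh/therm) = 2,426 kWh
Cost = 2,426 kWh × $0.339/kWh = $822.43 ≈ $822

$822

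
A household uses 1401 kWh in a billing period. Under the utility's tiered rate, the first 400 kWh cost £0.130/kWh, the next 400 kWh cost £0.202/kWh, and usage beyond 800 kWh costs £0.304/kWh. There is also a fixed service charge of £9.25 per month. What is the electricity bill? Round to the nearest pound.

First 400 kWh × £0.130 = £52.00
Next 400 kWh × £0.202 = £80.80
Remaining 601 kWh × £0.304 = £182.70
Energy charge = £315.50; + service £9.25 = £324.75 ≈ £325

£325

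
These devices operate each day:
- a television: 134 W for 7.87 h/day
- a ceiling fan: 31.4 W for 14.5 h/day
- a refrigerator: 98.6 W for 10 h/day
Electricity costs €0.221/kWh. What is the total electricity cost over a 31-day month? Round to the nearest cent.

€17.10

television: 134 W × 7.87 h × 31 d = 32,692 Wh = 32.69 kWh
ceiling fan: 31.4 W × 14.5 h × 31 d = 14,114 Wh = 14.11 kWh
refrigerator: 98.6 W × 10 h × 31 d = 30,566 Wh = 30.57 kWh
Total energy = 32.69 + 14.11 + 30.57 = 77.37 kWh
Cost = 77.37 kWh × €0.221 = €17.10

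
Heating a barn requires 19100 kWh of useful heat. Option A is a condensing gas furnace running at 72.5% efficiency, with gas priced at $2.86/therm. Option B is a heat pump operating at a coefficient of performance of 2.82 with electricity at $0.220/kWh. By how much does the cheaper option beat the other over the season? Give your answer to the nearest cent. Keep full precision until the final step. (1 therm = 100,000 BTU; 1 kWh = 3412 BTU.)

$1080.74

Heat load = 19100 kWh × 3412 = 65,169,200 BTU
Gas: input = 65,169,200 / 0.725 = 89,888,552 BTU = 898.9 therm → 898.9 × $2.86 = $2,570.81
Heat pump: 65,169,200 BTU / 3412 = 19,100 kWh heat; / 2.82 = 6,773 kWh in → × $0.220 = $1,490.07
Difference = |$2,570.81 − $1,490.07| = $1,080.74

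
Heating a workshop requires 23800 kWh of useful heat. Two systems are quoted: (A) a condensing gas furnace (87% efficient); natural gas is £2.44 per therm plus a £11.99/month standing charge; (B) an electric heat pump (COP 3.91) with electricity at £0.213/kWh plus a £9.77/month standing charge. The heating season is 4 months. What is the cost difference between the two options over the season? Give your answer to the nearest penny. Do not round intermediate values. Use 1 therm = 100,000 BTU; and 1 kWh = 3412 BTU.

£989.85

Heat load = 23800 kWh × 3412 = 81,205,600 BTU
Gas: input = 81,205,600 / 0.87 = 93,339,770 BTU = 933.4 therm → 933.4 × £2.44 = £2,277.49; + 4 × £11.99 standing = £2,325.45
Heat pump: 81,205,600 BTU / 3412 = 23,800 kWh heat; / 3.91 = 6,087 kWh in → × £0.213 = £1,296.52; + 4 × £9.77 standing = £1,335.60
Difference = |£2,325.45 − £1,335.60| = £989.85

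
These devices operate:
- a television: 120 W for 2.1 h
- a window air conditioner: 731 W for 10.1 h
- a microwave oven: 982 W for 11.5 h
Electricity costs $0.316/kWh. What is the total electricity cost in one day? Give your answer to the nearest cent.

television: 120 W × 2.1 h = 252 Wh = 0.252 kWh
window air conditioner: 731 W × 10.1 h = 7,383 Wh = 7.383 kWh
microwave oven: 982 W × 11.5 h = 11,293 Wh = 11.29 kWh
Total energy = 0.252 + 7.383 + 11.29 = 18.93 kWh
Cost = 18.93 kWh × $0.316 = $5.98

$5.98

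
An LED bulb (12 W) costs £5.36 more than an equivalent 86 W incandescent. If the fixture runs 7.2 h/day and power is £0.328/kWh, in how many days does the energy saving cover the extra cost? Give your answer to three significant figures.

Power saved = 86 − 12 = 74 W
Daily energy saved = 74 W × 7.2 h = 532.8 Wh = 0.5328 kWh
Daily savings = 0.5328 × £0.328 = £0.1748
Payback = £5.36 / £0.1748 per day = 30.67 days

30.7 days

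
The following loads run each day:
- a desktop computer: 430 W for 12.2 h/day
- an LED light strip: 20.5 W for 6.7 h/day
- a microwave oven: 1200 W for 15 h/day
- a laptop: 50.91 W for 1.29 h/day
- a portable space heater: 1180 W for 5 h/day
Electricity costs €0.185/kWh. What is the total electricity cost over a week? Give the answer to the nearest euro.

desktop computer: 430 W × 12.2 h × 7 d = 36,722 Wh = 36.72 kWh
LED light strip: 20.5 W × 6.7 h × 7 d = 961 Wh = 0.9614 kWh
microwave oven: 1200 W × 15 h × 7 d = 126,000 Wh = 126 kWh
laptop: 50.91 W × 1.29 h × 7 d = 460 Wh = 0.4597 kWh
portable space heater: 1180 W × 5 h × 7 d = 41,300 Wh = 41.3 kWh
Total energy = 36.72 + 0.9614 + 126 + 0.4597 + 41.3 = 205.4 kWh
Cost = 205.4 kWh × €0.185 = €38.01 ≈ €38

€38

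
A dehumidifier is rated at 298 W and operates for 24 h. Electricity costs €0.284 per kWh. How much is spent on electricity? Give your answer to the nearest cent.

Energy = 298 W × 24 h = 7,152 Wh = 7.152 kWh
Cost = 7.152 kWh × €0.284/kWh = €2.03

€2.03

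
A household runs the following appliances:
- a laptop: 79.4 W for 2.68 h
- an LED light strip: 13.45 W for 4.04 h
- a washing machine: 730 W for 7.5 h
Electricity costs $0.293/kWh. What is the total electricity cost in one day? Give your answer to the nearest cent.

$1.68

laptop: 79.4 W × 2.68 h = 213 Wh = 0.2128 kWh
LED light strip: 13.45 W × 4.04 h = 54 Wh = 0.05434 kWh
washing machine: 730 W × 7.5 h = 5,475 Wh = 5.475 kWh
Total energy = 0.2128 + 0.05434 + 5.475 = 5.742 kWh
Cost = 5.742 kWh × $0.293 = $1.68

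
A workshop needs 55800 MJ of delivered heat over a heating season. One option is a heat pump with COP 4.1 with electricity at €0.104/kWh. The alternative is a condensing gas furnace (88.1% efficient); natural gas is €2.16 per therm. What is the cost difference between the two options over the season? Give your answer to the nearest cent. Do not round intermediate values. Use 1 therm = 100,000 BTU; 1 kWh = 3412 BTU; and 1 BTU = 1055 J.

Heat load = 55800 MJ = 55,800,000,000 J / 1055 = 52,890,995 BTU
Gas: input = 52,890,995 / 0.881 = 60,035,182 BTU = 600.4 therm → 600.4 × €2.16 = €1,296.76
Heat pump: 52,890,995 BTU / 3412 = 15,500 kWh heat; / 4.1 = 3,781 kWh in → × €0.104 = €393.21
Difference = |€1,296.76 − €393.21| = €903.55

€903.55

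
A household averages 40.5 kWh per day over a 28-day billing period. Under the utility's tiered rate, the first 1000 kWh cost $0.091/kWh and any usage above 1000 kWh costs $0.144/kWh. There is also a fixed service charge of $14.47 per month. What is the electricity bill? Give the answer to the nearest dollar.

Usage = 40.5 kWh/day × 28 days = 1134 kWh
First 1000 kWh × $0.091 = $91.00
Remaining 134 kWh × $0.144 = $19.30
Energy charge = $110.30; + service $14.47 = $124.77 ≈ $125

$125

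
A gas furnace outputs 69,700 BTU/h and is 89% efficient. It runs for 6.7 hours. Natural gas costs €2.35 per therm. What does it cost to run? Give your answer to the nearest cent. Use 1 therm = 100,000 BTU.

€12.33

Heat delivered = 69,700 BTU/h × 6.7 h = 466,990 BTU
Gas input = 466,990 / 0.89 = 524,708 BTU
= 524,708 / 100,000 = 5.247 therm
Cost = 5.247 × €2.35/therm = €12.33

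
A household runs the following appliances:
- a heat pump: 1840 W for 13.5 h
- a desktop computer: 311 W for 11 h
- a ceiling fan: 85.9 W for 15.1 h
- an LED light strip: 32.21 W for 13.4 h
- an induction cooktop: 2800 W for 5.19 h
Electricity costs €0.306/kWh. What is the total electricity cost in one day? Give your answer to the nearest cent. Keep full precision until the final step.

€13.62

heat pump: 1840 W × 13.5 h = 24,840 Wh = 24.84 kWh
desktop computer: 311 W × 11 h = 3,421 Wh = 3.421 kWh
ceiling fan: 85.9 W × 15.1 h = 1,297 Wh = 1.297 kWh
LED light strip: 32.21 W × 13.4 h = 432 Wh = 0.4316 kWh
induction cooktop: 2800 W × 5.19 h = 14,532 Wh = 14.53 kWh
Total energy = 24.84 + 3.421 + 1.297 + 0.4316 + 14.53 = 44.52 kWh
Cost = 44.52 kWh × €0.306 = €13.62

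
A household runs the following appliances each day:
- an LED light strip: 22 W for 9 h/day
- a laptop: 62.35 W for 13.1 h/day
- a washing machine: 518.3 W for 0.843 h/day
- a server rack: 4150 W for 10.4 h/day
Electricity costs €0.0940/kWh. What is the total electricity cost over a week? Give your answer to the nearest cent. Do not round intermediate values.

€29.35

LED light strip: 22 W × 9 h × 7 d = 1,386 Wh = 1.386 kWh
laptop: 62.35 W × 13.1 h × 7 d = 5,717 Wh = 5.717 kWh
washing machine: 518.3 W × 0.843 h × 7 d = 3,058 Wh = 3.058 kWh
server rack: 4150 W × 10.4 h × 7 d = 302,120 Wh = 302.1 kWh
Total energy = 1.386 + 5.717 + 3.058 + 302.1 = 312.3 kWh
Cost = 312.3 kWh × €0.0940 = €29.35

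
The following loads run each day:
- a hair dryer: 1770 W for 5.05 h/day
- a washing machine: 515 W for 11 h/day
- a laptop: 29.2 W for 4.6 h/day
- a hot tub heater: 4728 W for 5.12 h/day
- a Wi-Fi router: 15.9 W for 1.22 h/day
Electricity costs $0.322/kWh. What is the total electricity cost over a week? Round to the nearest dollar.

$88

hair dryer: 1770 W × 5.05 h × 7 d = 62,570 Wh = 62.57 kWh
washing machine: 515 W × 11 h × 7 d = 39,655 Wh = 39.66 kWh
laptop: 29.2 W × 4.6 h × 7 d = 940 Wh = 0.9402 kWh
hot tub heater: 4728 W × 5.12 h × 7 d = 169,452 Wh = 169.5 kWh
Wi-Fi router: 15.9 W × 1.22 h × 7 d = 136 Wh = 0.1358 kWh
Total energy = 62.57 + 39.66 + 0.9402 + 169.5 + 0.1358 = 272.8 kWh
Cost = 272.8 kWh × $0.322 = $87.83 ≈ $88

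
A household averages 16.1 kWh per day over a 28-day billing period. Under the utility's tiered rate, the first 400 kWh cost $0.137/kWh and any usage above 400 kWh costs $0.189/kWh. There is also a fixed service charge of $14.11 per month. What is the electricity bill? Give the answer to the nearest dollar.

Usage = 16.1 kWh/day × 28 days = 450.8 kWh
First 400 kWh × $0.137 = $54.80
Remaining 50.8 kWh × $0.189 = $9.60
Energy charge = $64.40; + service $14.11 = $78.51 ≈ $79

$79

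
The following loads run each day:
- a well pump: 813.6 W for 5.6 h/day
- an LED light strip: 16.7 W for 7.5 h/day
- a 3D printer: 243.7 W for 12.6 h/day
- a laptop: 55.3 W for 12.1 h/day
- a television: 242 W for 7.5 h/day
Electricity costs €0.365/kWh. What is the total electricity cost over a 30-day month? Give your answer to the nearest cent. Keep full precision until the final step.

well pump: 813.6 W × 5.6 h × 30 d = 136,685 Wh = 136.7 kWh
LED light strip: 16.7 W × 7.5 h × 30 d = 3,758 Wh = 3.757 kWh
3D printer: 243.7 W × 12.6 h × 30 d = 92,119 Wh = 92.12 kWh
laptop: 55.3 W × 12.1 h × 30 d = 20,074 Wh = 20.07 kWh
television: 242 W × 7.5 h × 30 d = 54,450 Wh = 54.45 kWh
Total energy = 136.7 + 3.757 + 92.12 + 20.07 + 54.45 = 307.1 kWh
Cost = 307.1 kWh × €0.365 = €112.09

€112.09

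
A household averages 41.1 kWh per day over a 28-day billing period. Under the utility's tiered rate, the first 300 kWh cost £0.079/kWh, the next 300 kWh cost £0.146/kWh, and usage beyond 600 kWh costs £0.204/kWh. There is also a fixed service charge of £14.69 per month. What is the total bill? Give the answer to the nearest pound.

Usage = 41.1 kWh/day × 28 days = 1150.8 kWh
First 300 kWh × £0.079 = £23.70
Next 300 kWh × £0.146 = £43.80
Remaining 550.8 kWh × £0.204 = £112.36
Energy charge = £179.86; + service £14.69 = £194.55 ≈ £195

£195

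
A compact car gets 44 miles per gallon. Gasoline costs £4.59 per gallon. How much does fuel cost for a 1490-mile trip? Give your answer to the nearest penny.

£155.43

Fuel = 1490 mi / 44 mpg = 33.86 gal
Cost = 33.86 gal × £4.59/gal = £155.43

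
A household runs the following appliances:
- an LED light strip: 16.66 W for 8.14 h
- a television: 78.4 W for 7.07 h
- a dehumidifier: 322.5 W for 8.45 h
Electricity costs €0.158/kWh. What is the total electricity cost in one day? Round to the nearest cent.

LED light strip: 16.66 W × 8.14 h = 136 Wh = 0.1356 kWh
television: 78.4 W × 7.07 h = 554 Wh = 0.5543 kWh
dehumidifier: 322.5 W × 8.45 h = 2,725 Wh = 2.725 kWh
Total energy = 0.1356 + 0.5543 + 2.725 = 3.415 kWh
Cost = 3.415 kWh × €0.158 = €0.54

€0.54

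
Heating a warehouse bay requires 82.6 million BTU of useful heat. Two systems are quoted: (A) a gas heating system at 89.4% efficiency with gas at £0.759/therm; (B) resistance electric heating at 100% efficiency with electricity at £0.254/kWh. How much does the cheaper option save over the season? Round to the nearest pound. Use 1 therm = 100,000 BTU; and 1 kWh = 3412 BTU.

£5448

Heat load = 82.6 × 10⁶ BTU = 82,600,000 BTU
Gas: input = 82,600,000 / 0.894 = 92,393,736 BTU = 923.9 therm → 923.9 × £0.759 = £701.27
Electric: 82,600,000 BTU / 3412 = 24,210 kWh → × £0.254 = £6,149.00
Difference = |£701.27 − £6,149.00| = £5,447.74 ≈ £5448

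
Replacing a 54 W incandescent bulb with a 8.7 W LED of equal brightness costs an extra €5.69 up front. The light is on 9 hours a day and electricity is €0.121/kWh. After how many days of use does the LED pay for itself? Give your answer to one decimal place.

115.3 days

Power saved = 54 − 8.7 = 45.3 W
Daily energy saved = 45.3 W × 9 h = 407.7 Wh = 0.4077 kWh
Daily savings = 0.4077 × €0.121 = €0.0493
Payback = €5.69 / €0.0493 per day = 115.3 days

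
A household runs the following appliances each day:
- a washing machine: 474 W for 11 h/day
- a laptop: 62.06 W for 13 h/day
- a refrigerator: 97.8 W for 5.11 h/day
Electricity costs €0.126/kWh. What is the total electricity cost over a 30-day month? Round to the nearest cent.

washing machine: 474 W × 11 h × 30 d = 156,420 Wh = 156.4 kWh
laptop: 62.06 W × 13 h × 30 d = 24,203 Wh = 24.2 kWh
refrigerator: 97.8 W × 5.11 h × 30 d = 14,993 Wh = 14.99 kWh
Total energy = 156.4 + 24.2 + 14.99 = 195.6 kWh
Cost = 195.6 kWh × €0.126 = €24.65

€24.65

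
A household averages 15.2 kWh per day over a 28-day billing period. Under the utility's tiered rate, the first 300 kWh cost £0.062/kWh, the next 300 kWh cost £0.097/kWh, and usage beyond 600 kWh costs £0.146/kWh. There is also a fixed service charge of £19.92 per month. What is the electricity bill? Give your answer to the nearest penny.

Usage = 15.2 kWh/day × 28 days = 425.6 kWh
First 300 kWh × £0.062 = £18.60
Next 125.6 kWh × £0.097 = £12.18
Remaining tier: 0 kWh (not reached)
Energy charge = £30.78; + service £19.92 = £50.70

£50.70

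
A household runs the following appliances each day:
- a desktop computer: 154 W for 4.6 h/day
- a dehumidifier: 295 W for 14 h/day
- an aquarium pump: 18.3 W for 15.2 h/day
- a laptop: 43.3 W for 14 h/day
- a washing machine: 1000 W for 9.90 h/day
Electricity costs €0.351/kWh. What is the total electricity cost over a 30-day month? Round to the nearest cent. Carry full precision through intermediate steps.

desktop computer: 154 W × 4.6 h × 30 d = 21,252 Wh = 21.25 kWh
dehumidifier: 295 W × 14 h × 30 d = 123,900 Wh = 123.9 kWh
aquarium pump: 18.3 W × 15.2 h × 30 d = 8,345 Wh = 8.345 kWh
laptop: 43.3 W × 14 h × 30 d = 18,186 Wh = 18.19 kWh
washing machine: 1000 W × 9.90 h × 30 d = 297,000 Wh = 297 kWh
Total energy = 21.25 + 123.9 + 8.345 + 18.19 + 297 = 468.7 kWh
Cost = 468.7 kWh × €0.351 = €164.51

€164.51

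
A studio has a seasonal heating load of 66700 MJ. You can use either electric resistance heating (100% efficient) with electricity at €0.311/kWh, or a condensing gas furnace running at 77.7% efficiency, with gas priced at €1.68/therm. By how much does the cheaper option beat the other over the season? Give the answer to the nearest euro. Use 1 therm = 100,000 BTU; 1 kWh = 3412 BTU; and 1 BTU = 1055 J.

€4396

Heat load = 66700 MJ = 66,700,000,000 J / 1055 = 63,222,749 BTU
Gas: input = 63,222,749 / 0.777 = 81,367,759 BTU = 813.7 therm → 813.7 × €1.68 = €1,366.98
Electric: 63,222,749 BTU / 3412 = 18,530 kWh → × €0.311 = €5,762.68
Difference = |€1,366.98 − €5,762.68| = €4,395.70 ≈ €4396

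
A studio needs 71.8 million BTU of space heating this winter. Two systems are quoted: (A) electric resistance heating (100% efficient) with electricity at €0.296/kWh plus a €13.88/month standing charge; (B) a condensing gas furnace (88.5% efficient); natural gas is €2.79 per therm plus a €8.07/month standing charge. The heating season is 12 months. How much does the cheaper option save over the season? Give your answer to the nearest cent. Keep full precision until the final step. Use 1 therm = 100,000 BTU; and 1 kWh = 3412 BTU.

€4035.03

Heat load = 71.8 × 10⁶ BTU = 71,800,000 BTU
Gas: input = 71,800,000 / 0.885 = 81,129,944 BTU = 811.3 therm → 811.3 × €2.79 = €2,263.53; + 12 × €8.07 standing = €2,360.37
Electric: 71,800,000 BTU / 3412 = 21,040 kWh → × €0.296 = €6,228.84; + 12 × €13.88 standing = €6,395.40
Difference = |€2,360.37 − €6,395.40| = €4,035.03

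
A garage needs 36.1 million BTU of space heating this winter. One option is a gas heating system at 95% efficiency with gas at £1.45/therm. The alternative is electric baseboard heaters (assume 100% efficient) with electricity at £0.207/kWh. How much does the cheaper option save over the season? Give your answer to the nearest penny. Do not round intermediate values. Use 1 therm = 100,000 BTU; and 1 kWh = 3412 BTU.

Heat load = 36.1 × 10⁶ BTU = 36,100,000 BTU
Gas: input = 36,100,000 / 0.95 = 38,000,000 BTU = 380 therm → 380 × £1.45 = £551.00
Electric: 36,100,000 BTU / 3412 = 10,580 kWh → × £0.207 = £2,190.12
Difference = |£551.00 − £2,190.12| = £1,639.12

£1639.12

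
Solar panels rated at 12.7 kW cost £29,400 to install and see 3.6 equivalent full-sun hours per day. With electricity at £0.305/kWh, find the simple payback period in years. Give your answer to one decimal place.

5.8 years

Daily generation = 12.7 kW × 3.6 h = 45.72 kWh
Annual generation = 45.72 × 365 = 16688 kWh
Annual savings = 16688 × £0.305 = £5,089.78
Payback = £29,400 / £5,089.78 = 5.78 years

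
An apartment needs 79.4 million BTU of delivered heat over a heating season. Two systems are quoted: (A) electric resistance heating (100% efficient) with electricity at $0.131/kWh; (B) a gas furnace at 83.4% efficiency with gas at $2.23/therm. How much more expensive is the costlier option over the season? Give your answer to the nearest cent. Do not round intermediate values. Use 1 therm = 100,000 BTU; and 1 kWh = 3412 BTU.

$925.43

Heat load = 79.4 × 10⁶ BTU = 79,400,000 BTU
Gas: input = 79,400,000 / 0.834 = 95,203,837 BTU = 952 therm → 952 × $2.23 = $2,123.05
Electric: 79,400,000 BTU / 3412 = 23,270 kWh → × $0.131 = $3,048.48
Difference = |$2,123.05 − $3,048.48| = $925.43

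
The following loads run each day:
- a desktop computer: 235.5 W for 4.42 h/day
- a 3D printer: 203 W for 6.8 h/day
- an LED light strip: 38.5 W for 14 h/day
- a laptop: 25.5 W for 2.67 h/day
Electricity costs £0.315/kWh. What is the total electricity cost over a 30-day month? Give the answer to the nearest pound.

desktop computer: 235.5 W × 4.42 h × 30 d = 31,227 Wh = 31.23 kWh
3D printer: 203 W × 6.8 h × 30 d = 41,412 Wh = 41.41 kWh
LED light strip: 38.5 W × 14 h × 30 d = 16,170 Wh = 16.17 kWh
laptop: 25.5 W × 2.67 h × 30 d = 2,043 Wh = 2.043 kWh
Total energy = 31.23 + 41.41 + 16.17 + 2.043 = 90.85 kWh
Cost = 90.85 kWh × £0.315 = £28.62 ≈ £29

£29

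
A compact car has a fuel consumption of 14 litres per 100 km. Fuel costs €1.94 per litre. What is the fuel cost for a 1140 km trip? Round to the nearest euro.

€310

Fuel = 14 L/100 km × 1140 km / 100 = 159.6 L
Cost = 159.6 L × €1.94/L = €309.62 ≈ €310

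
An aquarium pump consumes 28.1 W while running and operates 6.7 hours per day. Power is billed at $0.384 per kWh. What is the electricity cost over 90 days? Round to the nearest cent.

$6.51

Energy = 28.1 W × 6.7 h/day × 90 days = 16,944 Wh = 16.94 kWh
Cost = 16.94 kWh × $0.384/kWh = $6.51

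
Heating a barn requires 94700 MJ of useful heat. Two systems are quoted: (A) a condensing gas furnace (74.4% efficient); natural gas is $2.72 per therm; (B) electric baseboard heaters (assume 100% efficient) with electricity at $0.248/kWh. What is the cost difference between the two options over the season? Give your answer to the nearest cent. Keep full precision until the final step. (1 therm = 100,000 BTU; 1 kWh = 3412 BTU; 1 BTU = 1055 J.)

$3242.73

Heat load = 94700 MJ = 94,700,000,000 J / 1055 = 89,763,033 BTU
Gas: input = 89,763,033 / 0.744 = 120,649,238 BTU = 1,206 therm → 1,206 × $2.72 = $3,281.66
Electric: 89,763,033 BTU / 3412 = 26,310 kWh → × $0.248 = $6,524.39
Difference = |$3,281.66 − $6,524.39| = $3,242.73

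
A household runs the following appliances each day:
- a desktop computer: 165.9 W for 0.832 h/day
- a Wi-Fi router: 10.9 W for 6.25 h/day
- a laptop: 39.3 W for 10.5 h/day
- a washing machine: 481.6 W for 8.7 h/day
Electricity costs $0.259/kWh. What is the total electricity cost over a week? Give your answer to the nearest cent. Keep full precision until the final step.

desktop computer: 165.9 W × 0.832 h × 7 d = 966 Wh = 0.9662 kWh
Wi-Fi router: 10.9 W × 6.25 h × 7 d = 477 Wh = 0.4769 kWh
laptop: 39.3 W × 10.5 h × 7 d = 2,889 Wh = 2.889 kWh
washing machine: 481.6 W × 8.7 h × 7 d = 29,329 Wh = 29.33 kWh
Total energy = 0.9662 + 0.4769 + 2.889 + 29.33 = 33.66 kWh
Cost = 33.66 kWh × $0.259 = $8.72

$8.72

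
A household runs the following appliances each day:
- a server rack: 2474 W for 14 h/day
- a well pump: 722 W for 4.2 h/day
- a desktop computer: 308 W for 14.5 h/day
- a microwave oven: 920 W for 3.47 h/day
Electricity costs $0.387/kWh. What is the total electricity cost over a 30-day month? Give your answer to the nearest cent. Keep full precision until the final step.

server rack: 2474 W × 14 h × 30 d = 1,039,080 Wh = 1,039 kWh
well pump: 722 W × 4.2 h × 30 d = 90,972 Wh = 90.97 kWh
desktop computer: 308 W × 14.5 h × 30 d = 133,980 Wh = 134 kWh
microwave oven: 920 W × 3.47 h × 30 d = 95,772 Wh = 95.77 kWh
Total energy = 1,039 + 90.97 + 134 + 95.77 = 1,360 kWh
Cost = 1,360 kWh × $0.387 = $526.24

$526.24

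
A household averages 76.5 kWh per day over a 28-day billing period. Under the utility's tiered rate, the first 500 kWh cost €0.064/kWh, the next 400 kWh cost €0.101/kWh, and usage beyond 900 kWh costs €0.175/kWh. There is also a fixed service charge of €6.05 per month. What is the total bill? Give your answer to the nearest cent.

Usage = 76.5 kWh/day × 28 days = 2142 kWh
First 500 kWh × €0.064 = €32.00
Next 400 kWh × €0.101 = €40.40
Remaining 1242 kWh × €0.175 = €217.35
Energy charge = €289.75; + service €6.05 = €295.80

€295.80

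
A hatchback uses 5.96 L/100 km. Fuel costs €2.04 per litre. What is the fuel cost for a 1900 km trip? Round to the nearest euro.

Fuel = 5.96 L/100 km × 1900 km / 100 = 113.2 L
Cost = 113.2 L × €2.04/L = €231.01 ≈ €231

€231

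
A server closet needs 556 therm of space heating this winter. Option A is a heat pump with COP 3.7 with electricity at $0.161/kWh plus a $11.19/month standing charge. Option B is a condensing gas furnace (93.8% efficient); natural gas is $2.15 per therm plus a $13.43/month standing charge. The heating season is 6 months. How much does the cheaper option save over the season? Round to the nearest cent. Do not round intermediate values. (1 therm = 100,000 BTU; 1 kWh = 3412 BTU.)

Heat load = 556 therm × 100,000 = 55,600,000 BTU
Gas: input = 55,600,000 / 0.938 = 59,275,053 BTU = 592.8 therm → 592.8 × $2.15 = $1,274.41; + 6 × $13.43 standing = $1,354.99
Heat pump: 55,600,000 BTU / 3412 = 16,300 kWh heat; / 3.7 = 4,404 kWh in → × $0.161 = $709.07; + 6 × $11.19 standing = $776.21
Difference = |$1,354.99 − $776.21| = $578.78

$578.78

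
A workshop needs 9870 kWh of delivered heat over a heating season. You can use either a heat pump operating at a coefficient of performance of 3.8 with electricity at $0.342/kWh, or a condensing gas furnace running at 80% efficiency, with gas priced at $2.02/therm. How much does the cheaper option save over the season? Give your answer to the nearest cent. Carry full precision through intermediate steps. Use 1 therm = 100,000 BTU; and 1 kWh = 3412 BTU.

Heat load = 9870 kWh × 3412 = 33,676,440 BTU
Gas: input = 33,676,440 / 0.80 = 42,095,550 BTU = 421 therm → 421 × $2.02 = $850.33
Heat pump: 33,676,440 BTU / 3412 = 9,870 kWh heat; / 3.8 = 2,597 kWh in → × $0.342 = $888.30
Difference = |$850.33 − $888.30| = $37.97

$37.97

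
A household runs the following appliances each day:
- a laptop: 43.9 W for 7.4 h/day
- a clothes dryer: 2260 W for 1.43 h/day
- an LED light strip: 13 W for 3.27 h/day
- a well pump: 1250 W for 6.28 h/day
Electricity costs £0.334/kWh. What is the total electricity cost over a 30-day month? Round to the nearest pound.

laptop: 43.9 W × 7.4 h × 30 d = 9,746 Wh = 9.746 kWh
clothes dryer: 2260 W × 1.43 h × 30 d = 96,954 Wh = 96.95 kWh
LED light strip: 13 W × 3.27 h × 30 d = 1,275 Wh = 1.275 kWh
well pump: 1250 W × 6.28 h × 30 d = 235,500 Wh = 235.5 kWh
Total energy = 9.746 + 96.95 + 1.275 + 235.5 = 343.5 kWh
Cost = 343.5 kWh × £0.334 = £114.72 ≈ £115

£115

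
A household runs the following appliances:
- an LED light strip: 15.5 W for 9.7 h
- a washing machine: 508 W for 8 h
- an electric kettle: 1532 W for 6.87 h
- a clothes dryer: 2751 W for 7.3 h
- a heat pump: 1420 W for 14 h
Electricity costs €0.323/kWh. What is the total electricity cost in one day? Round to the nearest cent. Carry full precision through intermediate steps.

LED light strip: 15.5 W × 9.7 h = 150 Wh = 0.1503 kWh
washing machine: 508 W × 8 h = 4,064 Wh = 4.064 kWh
electric kettle: 1532 W × 6.87 h = 10,525 Wh = 10.52 kWh
clothes dryer: 2751 W × 7.3 h = 20,082 Wh = 20.08 kWh
heat pump: 1420 W × 14 h = 19,880 Wh = 19.88 kWh
Total energy = 0.1503 + 4.064 + 10.52 + 20.08 + 19.88 = 54.7 kWh
Cost = 54.7 kWh × €0.323 = €17.67

€17.67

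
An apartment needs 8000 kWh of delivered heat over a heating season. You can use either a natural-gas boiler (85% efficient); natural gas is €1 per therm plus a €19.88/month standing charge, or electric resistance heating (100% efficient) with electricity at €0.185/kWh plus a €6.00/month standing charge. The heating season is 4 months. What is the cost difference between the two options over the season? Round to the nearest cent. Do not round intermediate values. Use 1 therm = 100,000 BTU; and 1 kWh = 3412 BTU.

€1103.35

Heat load = 8000 kWh × 3412 = 27,296,000 BTU
Gas: input = 27,296,000 / 0.85 = 32,112,941 BTU = 321.1 therm → 321.1 × €1 = €321.13; + 4 × €19.88 standing = €400.65
Electric: 27,296,000 BTU / 3412 = 8,000 kWh → × €0.185 = €1,480.00; + 4 × €6.00 standing = €1,504.00
Difference = |€400.65 − €1,504.00| = €1,103.35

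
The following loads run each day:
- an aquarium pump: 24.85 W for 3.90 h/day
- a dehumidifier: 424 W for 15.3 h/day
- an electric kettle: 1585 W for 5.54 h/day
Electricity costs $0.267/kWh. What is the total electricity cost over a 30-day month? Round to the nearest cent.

aquarium pump: 24.85 W × 3.90 h × 30 d = 2,907 Wh = 2.907 kWh
dehumidifier: 424 W × 15.3 h × 30 d = 194,616 Wh = 194.6 kWh
electric kettle: 1585 W × 5.54 h × 30 d = 263,427 Wh = 263.4 kWh
Total energy = 2.907 + 194.6 + 263.4 = 461 kWh
Cost = 461 kWh × $0.267 = $123.07

$123.07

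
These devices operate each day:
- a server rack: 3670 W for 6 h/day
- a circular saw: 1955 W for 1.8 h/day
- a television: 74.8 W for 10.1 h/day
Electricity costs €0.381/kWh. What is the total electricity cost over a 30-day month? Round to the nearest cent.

server rack: 3670 W × 6 h × 30 d = 660,600 Wh = 660.6 kWh
circular saw: 1955 W × 1.8 h × 30 d = 105,570 Wh = 105.6 kWh
television: 74.8 W × 10.1 h × 30 d = 22,664 Wh = 22.66 kWh
Total energy = 660.6 + 105.6 + 22.66 = 788.8 kWh
Cost = 788.8 kWh × €0.381 = €300.55

€300.55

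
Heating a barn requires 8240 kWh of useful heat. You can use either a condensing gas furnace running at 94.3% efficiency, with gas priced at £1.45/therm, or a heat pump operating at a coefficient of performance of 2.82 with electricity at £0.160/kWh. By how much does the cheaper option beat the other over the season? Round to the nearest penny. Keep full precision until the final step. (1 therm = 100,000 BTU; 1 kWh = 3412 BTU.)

Heat load = 8240 kWh × 3412 = 28,114,880 BTU
Gas: input = 28,114,880 / 0.943 = 29,814,295 BTU = 298.1 therm → 298.1 × £1.45 = £432.31
Heat pump: 28,114,880 BTU / 3412 = 8,240 kWh heat; / 2.82 = 2,922 kWh in → × £0.160 = £467.52
Difference = |£432.31 − £467.52| = £35.21

£35.21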